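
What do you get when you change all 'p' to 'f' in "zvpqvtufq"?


Input string: 'zvpqvtufq'
Operation: replace 'p' with 'f'
Positions of 'p': 2
After replacement: zvfqvtufq


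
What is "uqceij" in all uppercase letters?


Input string: 'uqceij'
Operation: convert each letter to uppercase
Mapping: 'u'->'U', 'q'->'Q', 'c'->'C', 'e'->'E', 'i'->'I', 'j'->'J'
Result: UQCEIJ


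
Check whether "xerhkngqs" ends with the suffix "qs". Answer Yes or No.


Input string: 'xerhkngqs'
Suffix to check: 'qs'
Last 2 characters of input: 'qs'
Match: True
Result: Yes


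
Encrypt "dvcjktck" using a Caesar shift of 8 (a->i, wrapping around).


Input: 'dvcjktck', shift = 8
Operation: for each letter, (position + 8) mod 26
Mapping: 'd'(3+8=11)->'l', 'v'(21+8=29, 29 mod 26=3)->'d', 'c'(2+8=10)->'k', 'j'(9+8=17)->'r', 'k'(10+8=18)->'s', 't'(19+8=27, 27 mod 26=1)->'b', 'c'(2+8=10)->'k', 'k'(10+8=18)->'s'
Result: ldkrsbks


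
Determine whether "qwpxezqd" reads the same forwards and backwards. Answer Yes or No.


Input string: 'qwpxezqd'
Reversed: 'dqzexpwq'
Compare pairs: s[0]='q' vs s[7]='d' (mismatch), s[1]='w' vs s[6]='q' (mismatch), s[2]='p' vs s[5]='z' (mismatch), s[3]='x' vs s[4]='e' (mismatch)
Palindrome: No


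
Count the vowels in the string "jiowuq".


Input string: 'jiowuq'
Operation: count vowels (a, e, i, o, u)
Scan: s[0]='j', s[1]='i' (vowel), s[2]='o' (vowel), s[3]='w', s[4]='u' (vowel), s[5]='q'
Vowels found: 3
Result: 3


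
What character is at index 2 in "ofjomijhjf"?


Input string: 'ofjomijhjf'
Operation: get character at index 2
Index mapping: s[0]='o', s[1]='f', s[2]='j'
Result: 'j'


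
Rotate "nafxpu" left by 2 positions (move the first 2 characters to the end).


Input: 'nafxpu', shift = 2
Operation: split at index 2 and swap parts
Front part s[0:2] = 'na'
Back part s[2:] = 'fxpu'
Rotated = back + front = 'fxpu' + 'na'
Result: fxpuna


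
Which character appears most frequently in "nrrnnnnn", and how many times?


Input: 'nrrnnnnn'
Operation: tally each character
Counts: 'n':6, 'r':2
Maximum: 'n' appears 6 times


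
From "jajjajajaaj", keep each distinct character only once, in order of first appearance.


Input: 'jajjajajaaj'
Operation: keep first occurrence of each character
Scan: s[0]='j' new -> keep; s[1]='a' new -> keep; s[2]='j' seen -> skip; s[3]='j' seen -> skip; s[4]='a' seen -> skip; s[5]='j' seen -> skip; s[6]='a' seen -> skip; s[7]='j' seen -> skip; s[8]='a' seen -> skip; s[9]='a' seen -> skip; s[10]='j' seen -> skip
Result: ja


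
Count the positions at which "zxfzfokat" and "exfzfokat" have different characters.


String 1: 'zxfzfokat'
String 2: 'exfzfokat'
Compare each position: pos 0: 'z'!='e', pos 1: 'x'=='x', pos 2: 'f'=='f', pos 3: 'z'=='z', pos 4: 'f'=='f', pos 5: 'o'=='o', pos 6: 'k'=='k', pos 7: 'a'=='a', pos 8: 't'=='t'
Differing positions: 1
Hamming distance: 1


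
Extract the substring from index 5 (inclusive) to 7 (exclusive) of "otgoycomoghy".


Input string: 'otgoycomoghy'
Operation: slice [5:7]
Extract characters: s[5]='c', s[6]='o'
Result: co


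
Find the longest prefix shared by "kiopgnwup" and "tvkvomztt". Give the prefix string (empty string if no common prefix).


String 1: 'kiopgnwup'
String 2: 'tvkvomztt'
Compare position by position:
pos 0: 'k' vs 't' differ -> stop
Longest common prefix: "" (length 0)


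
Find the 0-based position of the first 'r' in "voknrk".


Input string: 'voknrk'
Target: 'r'
Scanning left to right: s[0]='v', s[1]='o', s[2]='k', s[3]='n', s[4]='r'
First match at index: 4


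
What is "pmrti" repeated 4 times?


Input string: 'pmrti'
Operation: repeat 4 times
Concatenation: 'pmrti' + 'pmrti' + 'pmrti' + 'pmrti'
Result: pmrtipmrtipmrtipmrti


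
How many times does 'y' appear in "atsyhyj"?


Input string: 'atsyhyj'
Target character: 'y'
Scan each position: s[3]='y', s[5]='y'
Matches found at indices: 3, 5
Total: 2


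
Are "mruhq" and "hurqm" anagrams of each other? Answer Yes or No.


String 1: 'mruhq' -> sorted: 'hmqru'
String 2: 'hurqm' -> sorted: 'hmqru'
Compare sorted forms: 'hmqru' == 'hmqru'
Anagram: Yes


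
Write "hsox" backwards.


Input string: 'hsox'
Operation: reverse character order
Original order: 'h' -> 's' -> 'o' -> 'x'
Reversed order: 'x' -> 'o' -> 's' -> 'h'
Result: xosh


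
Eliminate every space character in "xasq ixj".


Input string: 'xasq ixj'
Operation: remove all spaces
Words: 'xasq', 'ixj'
Join without spaces: xasqixj


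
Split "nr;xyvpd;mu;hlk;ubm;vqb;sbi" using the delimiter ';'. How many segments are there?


Input string: 'nr;xyvpd;mu;hlk;ubm;vqb;sbi'
Delimiter: ';'
Split result: 'nr', 'xyvpd', 'mu', 'hlk', 'ubm', 'vqb', 'sbi'
Number of parts: 7


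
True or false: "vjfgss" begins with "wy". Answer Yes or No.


Input string: 'vjfgss'
Prefix to check: 'wy'
First 2 characters of input: 'vj'
Match: False
Result: No


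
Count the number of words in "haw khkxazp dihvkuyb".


Input string: 'haw khkxazp dihvkuyb'
Operation: split by spaces
Words found: 'haw', 'khkxazp', 'dihvkuyb'
Word count: 3


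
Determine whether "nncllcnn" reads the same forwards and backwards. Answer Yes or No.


Input string: 'nncllcnn'
Reversed: 'nncllcnn'
Compare pairs: s[0]='n' vs s[7]='n' (match), s[1]='n' vs s[6]='n' (match), s[2]='c' vs s[5]='c' (match), s[3]='l' vs s[4]='l' (match)
Palindrome: Yes


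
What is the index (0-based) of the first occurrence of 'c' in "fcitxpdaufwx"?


Input string: 'fcitxpdaufwx'
Target: 'c'
Scanning left to right: s[0]='f', s[1]='c'
First match at index: 1


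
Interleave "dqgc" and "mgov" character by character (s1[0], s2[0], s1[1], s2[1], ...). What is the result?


String 1: 'dqgc'
String 2: 'mgov'
Operation: alternate characters
Pairs: 'd'+'m', 'q'+'g', 'g'+'o', 'c'+'v'
Result: dmqggocv


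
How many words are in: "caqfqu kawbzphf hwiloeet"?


Input string: 'caqfqu kawbzphf hwiloeet'
Operation: split by spaces
Words found: 'caqfqu', 'kawbzphf', 'hwiloeet'
Word count: 3


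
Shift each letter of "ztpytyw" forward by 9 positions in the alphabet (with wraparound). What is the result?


Input: 'ztpytyw', shift = 9
Operation: for each letter, (position + 9) mod 26
Mapping: 'z'(25+9=34, 34 mod 26=8)->'i', 't'(19+9=28, 28 mod 26=2)->'c', 'p'(15+9=24)->'y', 'y'(24+9=33, 33 mod 26=7)->'h', 't'(19+9=28, 28 mod 26=2)->'c', 'y'(24+9=33, 33 mod 26=7)->'h', 'w'(22+9=31, 31 mod 26=5)->'f'
Result: icyhchf


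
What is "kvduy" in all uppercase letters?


Input string: 'kvduy'
Operation: convert each letter to uppercase
Mapping: 'k'->'K', 'v'->'V', 'd'->'D', 'u'->'U', 'y'->'Y'
Result: KVDUY


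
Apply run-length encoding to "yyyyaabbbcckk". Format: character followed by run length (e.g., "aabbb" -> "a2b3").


Input: 'yyyyaabbbcckk'
Operation: identify consecutive runs
Runs: 'yyyy' -> y4, 'aa' -> a2, 'bbb' -> b3, 'cc' -> c2, 'kk' -> k2
Encoded: y4a2b3c2k2


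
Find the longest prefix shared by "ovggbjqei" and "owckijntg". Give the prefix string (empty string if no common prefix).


String 1: 'ovggbjqei'
String 2: 'owckijntg'
Compare position by position:
pos 0: 'o' vs 'o' match
pos 1: 'v' vs 'w' differ -> stop
Longest common prefix: "o" (length 1)


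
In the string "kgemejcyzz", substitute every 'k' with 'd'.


Input string: 'kgemejcyzz'
Operation: replace 'k' with 'd'
Positions of 'k': 0
After replacement: dgemejcyzz


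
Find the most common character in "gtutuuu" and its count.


Input: 'gtutuuu'
Operation: tally each character
Counts: 'g':1, 't':2, 'u':4
Maximum: 'u' appears 4 times


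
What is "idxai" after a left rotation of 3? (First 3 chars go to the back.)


Input: 'idxai', shift = 3
Operation: split at index 3 and swap parts
Front part s[0:3] = 'idx'
Back part s[3:] = 'ai'
Rotated = back + front = 'ai' + 'idx'
Result: aiidx


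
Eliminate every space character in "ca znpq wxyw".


Input string: 'ca znpq wxyw'
Operation: remove all spaces
Words: 'ca', 'znpq', 'wxyw'
Join without spaces: caznpqwxyw


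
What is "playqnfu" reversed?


Input string: 'playqnfu'
Operation: reverse character order
Original order: 'p' -> 'l' -> 'a' -> 'y' -> 'q' -> 'n' -> 'f' -> 'u'
Reversed order: 'u' -> 'f' -> 'n' -> 'q' -> 'y' -> 'a' -> 'l' -> 'p'
Result: ufnqyalp


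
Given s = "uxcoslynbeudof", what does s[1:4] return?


Input string: 'uxcoslynbeudof'
Operation: slice [1:4]
Extract characters: s[1]='x', s[2]='c', s[3]='o'
Result: xco


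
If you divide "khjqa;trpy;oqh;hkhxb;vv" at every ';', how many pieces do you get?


Input string: 'khjqa;trpy;oqh;hkhxb;vv'
Delimiter: ';'
Split result: 'khjqa', 'trpy', 'oqh', 'hkhxb', 'vv'
Number of parts: 5


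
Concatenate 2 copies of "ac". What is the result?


Input string: 'ac'
Operation: repeat 2 times
Concatenation: 'ac' + 'ac'
Result: acac


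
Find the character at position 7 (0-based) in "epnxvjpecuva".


Input string: 'epnxvjpecuva'
Operation: get character at index 7
Index mapping: s[0]='e', s[1]='p', s[2]='n', s[3]='x', s[4]='v', s[5]='j', s[6]='p', s[7]='e'
Result: 'e'


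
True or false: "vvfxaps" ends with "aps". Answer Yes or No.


Input string: 'vvfxaps'
Suffix to check: 'aps'
Last 3 characters of input: 'aps'
Match: True
Result: Yes


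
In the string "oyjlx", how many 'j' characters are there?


Input string: 'oyjlx'
Target character: 'j'
Scan each position: s[2]='j'
Matches found at indices: 2
Total: 1


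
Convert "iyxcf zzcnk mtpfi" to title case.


Input string: 'iyxcf zzcnk mtpfi'
Operation: capitalize first letter of each word
Word transformations: 'iyxcf'->'Iyxcf', 'zzcnk'->'Zzcnk', 'mtpfi'->'Mtpfi'
Result: Iyxcf Zzcnk Mtpfi


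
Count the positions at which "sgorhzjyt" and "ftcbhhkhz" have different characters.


String 1: 'sgorhzjyt'
String 2: 'ftcbhhkhz'
Compare each position: pos 0: 's'!='f', pos 1: 'g'!='t', pos 2: 'o'!='c', pos 3: 'r'!='b', pos 4: 'h'=='h', pos 5: 'z'!='h', pos 6: 'j'!='k', pos 7: 'y'!='h', pos 8: 't'!='z'
Differing positions: 8
Hamming distance: 8


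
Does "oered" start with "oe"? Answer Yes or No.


Input string: 'oered'
Prefix to check: 'oe'
First 2 characters of input: 'oe'
Match: True
Result: Yes


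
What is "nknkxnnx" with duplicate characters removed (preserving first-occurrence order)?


Input: 'nknkxnnx'
Operation: keep first occurrence of each character
Scan: s[0]='n' new -> keep; s[1]='k' new -> keep; s[2]='n' seen -> skip; s[3]='k' seen -> skip; s[4]='x' new -> keep; s[5]='n' seen -> skip; s[6]='n' seen -> skip; s[7]='x' seen -> skip
Result: nkx


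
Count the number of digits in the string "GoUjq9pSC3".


Input string: 'GoUjq9pSC3'
Operation: count digit characters (0-9)
Scan: 'G', 'o', 'U', 'j', 'q', '9'(digit), 'p', 'S', 'C', '3'(digit)
Digits found: 2
Result: 2


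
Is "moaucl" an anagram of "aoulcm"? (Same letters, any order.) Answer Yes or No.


String 1: 'aoulcm' -> sorted: 'aclmou'
String 2: 'moaucl' -> sorted: 'aclmou'
Compare sorted forms: 'aclmou' == 'aclmou'
Anagram: Yes


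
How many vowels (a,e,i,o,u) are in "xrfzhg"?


Input string: 'xrfzhg'
Operation: count vowels (a, e, i, o, u)
Scan: s[0]='x', s[1]='r', s[2]='f', s[3]='z', s[4]='h', s[5]='g'
Vowels found: 0
Result: 0


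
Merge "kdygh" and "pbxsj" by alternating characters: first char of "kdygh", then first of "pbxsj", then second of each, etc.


String 1: 'kdygh'
String 2: 'pbxsj'
Operation: alternate characters
Pairs: 'k'+'p', 'd'+'b', 'y'+'x', 'g'+'s', 'h'+'j'
Result: kpdbyxgshj


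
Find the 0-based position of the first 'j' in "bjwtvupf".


Input string: 'bjwtvupf'
Target: 'j'
Scanning left to right: s[0]='b', s[1]='j'
First match at index: 1


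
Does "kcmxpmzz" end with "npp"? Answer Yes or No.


Input string: 'kcmxpmzz'
Suffix to check: 'npp'
Last 3 characters of input: 'mzz'
Match: False
Result: No


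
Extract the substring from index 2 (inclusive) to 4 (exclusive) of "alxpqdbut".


Input string: 'alxpqdbut'
Operation: slice [2:4]
Extract characters: s[2]='x', s[3]='p'
Result: xp


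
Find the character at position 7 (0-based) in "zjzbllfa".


Input string: 'zjzbllfa'
Operation: get character at index 7
Index mapping: s[0]='z', s[1]='j', s[2]='z', s[3]='b', s[4]='l', s[5]='l', s[6]='f', s[7]='a'
Result: 'a'


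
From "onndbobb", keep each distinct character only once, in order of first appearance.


Input: 'onndbobb'
Operation: keep first occurrence of each character
Scan: s[0]='o' new -> keep; s[1]='n' new -> keep; s[2]='n' seen -> skip; s[3]='d' new -> keep; s[4]='b' new -> keep; s[5]='o' seen -> skip; s[6]='b' seen -> skip; s[7]='b' seen -> skip
Result: ondb


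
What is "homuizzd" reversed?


Input string: 'homuizzd'
Operation: reverse character order
Original order: 'h' -> 'o' -> 'm' -> 'u' -> 'i' -> 'z' -> 'z' -> 'd'
Reversed order: 'd' -> 'z' -> 'z' -> 'i' -> 'u' -> 'm' -> 'o' -> 'h'
Result: dzziumoh


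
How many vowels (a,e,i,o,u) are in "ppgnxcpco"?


Input string: 'ppgnxcpco'
Operation: count vowels (a, e, i, o, u)
Scan: s[0]='p', s[1]='p', s[2]='g', s[3]='n', s[4]='x', s[5]='c', s[6]='p', s[7]='c', s[8]='o' (vowel)
Vowels found: 1
Result: 1


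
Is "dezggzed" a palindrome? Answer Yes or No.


Input string: 'dezggzed'
Reversed: 'dezggzed'
Compare pairs: s[0]='d' vs s[7]='d' (match), s[1]='e' vs s[6]='e' (match), s[2]='z' vs s[5]='z' (match), s[3]='g' vs s[4]='g' (match)
Palindrome: Yes


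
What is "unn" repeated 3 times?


Input string: 'unn'
Operation: repeat 3 times
Concatenation: 'unn' + 'unn' + 'unn'
Result: unnunnunn


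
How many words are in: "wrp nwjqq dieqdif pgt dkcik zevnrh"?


Input string: 'wrp nwjqq dieqdif pgt dkcik zevnrh'
Operation: split by spaces
Words found: 'wrp', 'nwjqq', 'dieqdif', 'pgt', 'dkcik', 'zevnrh'
Word count: 6


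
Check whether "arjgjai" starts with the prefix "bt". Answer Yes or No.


Input string: 'arjgjai'
Prefix to check: 'bt'
First 2 characters of input: 'ar'
Match: False
Result: No


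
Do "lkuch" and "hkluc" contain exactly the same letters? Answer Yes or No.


String 1: 'lkuch' -> sorted: 'chklu'
String 2: 'hkluc' -> sorted: 'chklu'
Compare sorted forms: 'chklu' == 'chklu'
Anagram: Yes


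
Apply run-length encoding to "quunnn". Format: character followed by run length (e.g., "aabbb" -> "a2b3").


Input: 'quunnn'
Operation: identify consecutive runs
Runs: 'q' -> q1, 'uu' -> u2, 'nnn' -> n3
Encoded: q1u2n3


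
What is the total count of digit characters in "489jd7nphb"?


Input string: '489jd7nphb'
Operation: count digit characters (0-9)
Scan: '4'(digit), '8'(digit), '9'(digit), 'j', 'd', '7'(digit), 'n', 'p', 'h', 'b'
Digits found: 4
Result: 4


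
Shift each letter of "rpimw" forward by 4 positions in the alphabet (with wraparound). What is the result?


Input: 'rpimw', shift = 4
Operation: for each letter, (position + 4) mod 26
Mapping: 'r'(17+4=21)->'v', 'p'(15+4=19)->'t', 'i'(8+4=12)->'m', 'm'(12+4=16)->'q', 'w'(22+4=26, 26 mod 26=0)->'a'
Result: vtmqa


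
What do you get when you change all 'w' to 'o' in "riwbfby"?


Input string: 'riwbfby'
Operation: replace 'w' with 'o'
Positions of 'w': 2
After replacement: riobfby


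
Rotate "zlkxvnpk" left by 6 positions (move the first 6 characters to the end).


Input: 'zlkxvnpk', shift = 6
Operation: split at index 6 and swap parts
Front part s[0:6] = 'zlkxvn'
Back part s[6:] = 'pk'
Rotated = back + front = 'pk' + 'zlkxvn'
Result: pkzlkxvn


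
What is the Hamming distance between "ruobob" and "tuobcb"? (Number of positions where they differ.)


String 1: 'ruobob'
String 2: 'tuobcb'
Compare each position: pos 0: 'r'!='t', pos 1: 'u'=='u', pos 2: 'o'=='o', pos 3: 'b'=='b', pos 4: 'o'!='c', pos 5: 'b'=='b'
Differing positions: 2
Hamming distance: 2


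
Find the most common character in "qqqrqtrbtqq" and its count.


Input: 'qqqrqtrbtqq'
Operation: tally each character
Counts: 'b':1, 'q':6, 'r':2, 't':2
Maximum: 'q' appears 6 times


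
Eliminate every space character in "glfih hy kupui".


Input string: 'glfih hy kupui'
Operation: remove all spaces
Words: 'glfih', 'hy', 'kupui'
Join without spaces: glfihhykupui


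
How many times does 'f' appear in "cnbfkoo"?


Input string: 'cnbfkoo'
Target character: 'f'
Scan each position: s[3]='f'
Matches found at indices: 3
Total: 1


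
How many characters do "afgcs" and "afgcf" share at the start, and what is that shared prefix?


String 1: 'afgcs'
String 2: 'afgcf'
Compare position by position:
pos 0: 'a' vs 'a' match
pos 1: 'f' vs 'f' match
pos 2: 'g' vs 'g' match
pos 3: 'c' vs 'c' match
pos 4: 's' vs 'f' differ -> stop
Longest common prefix: "afgc" (length 4)


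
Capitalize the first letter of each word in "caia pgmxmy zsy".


Input string: 'caia pgmxmy zsy'
Operation: capitalize first letter of each word
Word transformations: 'caia'->'Caia', 'pgmxmy'->'Pgmxmy', 'zsy'->'Zsy'
Result: Caia Pgmxmy Zsy


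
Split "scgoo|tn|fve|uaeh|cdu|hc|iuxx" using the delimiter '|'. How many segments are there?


Input string: 'scgoo|tn|fve|uaeh|cdu|hc|iuxx'
Delimiter: '|'
Split result: 'scgoo', 'tn', 'fve', 'uaeh', 'cdu', 'hc', 'iuxx'
Number of parts: 7


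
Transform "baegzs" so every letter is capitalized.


Input string: 'baegzs'
Operation: convert each letter to uppercase
Mapping: 'b'->'B', 'a'->'A', 'e'->'E', 'g'->'G', 'z'->'Z', 's'->'S'
Result: BAEGZS


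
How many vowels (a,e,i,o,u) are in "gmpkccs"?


Input string: 'gmpkccs'
Operation: count vowels (a, e, i, o, u)
Scan: s[0]='g', s[1]='m', s[2]='p', s[3]='k', s[4]='c', s[5]='c', s[6]='s'
Vowels found: 0
Result: 0


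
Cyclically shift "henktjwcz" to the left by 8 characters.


Input: 'henktjwcz', shift = 8
Operation: split at index 8 and swap parts
Front part s[0:8] = 'henktjwc'
Back part s[8:] = 'z'
Rotated = back + front = 'z' + 'henktjwc'
Result: zhenktjwc


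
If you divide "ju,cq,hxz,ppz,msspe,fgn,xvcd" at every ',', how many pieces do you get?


Input string: 'ju,cq,hxz,ppz,msspe,fgn,xvcd'
Delimiter: ','
Split result: 'ju', 'cq', 'hxz', 'ppz', 'msspe', 'fgn', 'xvcd'
Number of parts: 7


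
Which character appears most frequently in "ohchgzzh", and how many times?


Input: 'ohchgzzh'
Operation: tally each character
Counts: 'c':1, 'g':1, 'h':3, 'o':1, 'z':2
Maximum: 'h' appears 3 times


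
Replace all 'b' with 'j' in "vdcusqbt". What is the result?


Input string: 'vdcusqbt'
Operation: replace 'b' with 'j'
Positions of 'b': 6
After replacement: vdcusqjt


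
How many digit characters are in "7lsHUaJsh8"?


Input string: '7lsHUaJsh8'
Operation: count digit characters (0-9)
Scan: '7'(digit), 'l', 's', 'H', 'U', 'a', 'J', 's', 'h', '8'(digit)
Digits found: 2
Result: 2


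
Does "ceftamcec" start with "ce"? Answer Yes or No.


Input string: 'ceftamcec'
Prefix to check: 'ce'
First 2 characters of input: 'ce'
Match: True
Result: Yes


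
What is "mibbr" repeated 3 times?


Input string: 'mibbr'
Operation: repeat 3 times
Concatenation: 'mibbr' + 'mibbr' + 'mibbr'
Result: mibbrmibbrmibbr


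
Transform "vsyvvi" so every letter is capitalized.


Input string: 'vsyvvi'
Operation: convert each letter to uppercase
Mapping: 'v'->'V', 's'->'S', 'y'->'Y', 'v'->'V', 'v'->'V', 'i'->'I'
Result: VSYVVI


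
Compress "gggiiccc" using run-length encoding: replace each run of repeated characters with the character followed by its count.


Input: 'gggiiccc'
Operation: identify consecutive runs
Runs: 'ggg' -> g3, 'ii' -> i2, 'ccc' -> c3
Encoded: g3i2c3


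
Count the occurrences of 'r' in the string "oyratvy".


Input string: 'oyratvy'
Target character: 'r'
Scan each position: s[2]='r'
Matches found at indices: 2
Total: 1


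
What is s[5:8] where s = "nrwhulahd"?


Input string: 'nrwhulahd'
Operation: slice [5:8]
Extract characters: s[5]='l', s[6]='a', s[7]='h'
Result: lah


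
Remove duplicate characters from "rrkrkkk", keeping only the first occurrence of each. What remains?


Input: 'rrkrkkk'
Operation: keep first occurrence of each character
Scan: s[0]='r' new -> keep; s[1]='r' seen -> skip; s[2]='k' new -> keep; s[3]='r' seen -> skip; s[4]='k' seen -> skip; s[5]='k' seen -> skip; s[6]='k' seen -> skip
Result: rk


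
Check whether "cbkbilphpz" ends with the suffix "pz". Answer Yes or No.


Input string: 'cbkbilphpz'
Suffix to check: 'pz'
Last 2 characters of input: 'pz'
Match: True
Result: Yes


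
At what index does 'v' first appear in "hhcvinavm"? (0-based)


Input string: 'hhcvinavm'
Target: 'v'
Scanning left to right: s[0]='h', s[1]='h', s[2]='c', s[3]='v'
First match at index: 3


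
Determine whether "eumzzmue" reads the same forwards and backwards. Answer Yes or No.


Input string: 'eumzzmue'
Reversed: 'eumzzmue'
Compare pairs: s[0]='e' vs s[7]='e' (match), s[1]='u' vs s[6]='u' (match), s[2]='m' vs s[5]='m' (match), s[3]='z' vs s[4]='z' (match)
Palindrome: Yes


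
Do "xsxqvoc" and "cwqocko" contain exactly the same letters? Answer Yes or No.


String 1: 'xsxqvoc' -> sorted: 'coqsvxx'
String 2: 'cwqocko' -> sorted: 'cckooqw'
Compare sorted forms: 'coqsvxx' != 'cckooqw'
Anagram: No


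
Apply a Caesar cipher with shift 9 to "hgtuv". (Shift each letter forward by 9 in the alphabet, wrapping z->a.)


Input: 'hgtuv', shift = 9
Operation: for each letter, (position + 9) mod 26
Mapping: 'h'(7+9=16)->'q', 'g'(6+9=15)->'p', 't'(19+9=28, 28 mod 26=2)->'c', 'u'(20+9=29, 29 mod 26=3)->'d', 'v'(21+9=30, 30 mod 26=4)->'e'
Result: qpcde


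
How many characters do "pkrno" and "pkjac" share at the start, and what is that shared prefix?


String 1: 'pkrno'
String 2: 'pkjac'
Compare position by position:
pos 0: 'p' vs 'p' match
pos 1: 'k' vs 'k' match
pos 2: 'r' vs 'j' differ -> stop
Longest common prefix: "pk" (length 2)


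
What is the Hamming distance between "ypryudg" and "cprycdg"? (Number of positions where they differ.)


String 1: 'ypryudg'
String 2: 'cprycdg'
Compare each position: pos 0: 'y'!='c', pos 1: 'p'=='p', pos 2: 'r'=='r', pos 3: 'y'=='y', pos 4: 'u'!='c', pos 5: 'd'=='d', pos 6: 'g'=='g'
Differing positions: 2
Hamming distance: 2


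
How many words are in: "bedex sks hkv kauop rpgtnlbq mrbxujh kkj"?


Input string: 'bedex sks hkv kauop rpgtnlbq mrbxujh kkj'
Operation: split by spaces
Words found: 'bedex', 'sks', 'hkv', 'kauop', 'rpgtnlbq', 'mrbxujh', 'kkj'
Word count: 7


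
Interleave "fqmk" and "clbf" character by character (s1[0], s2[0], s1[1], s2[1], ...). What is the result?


String 1: 'fqmk'
String 2: 'clbf'
Operation: alternate characters
Pairs: 'f'+'c', 'q'+'l', 'm'+'b', 'k'+'f'
Result: fcqlmbkf


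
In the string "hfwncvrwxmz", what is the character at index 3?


Input string: 'hfwncvrwxmz'
Operation: get character at index 3
Index mapping: s[0]='h', s[1]='f', s[2]='w', s[3]='n'
Result: 'n'


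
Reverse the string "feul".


Input string: 'feul'
Operation: reverse character order
Original order: 'f' -> 'e' -> 'u' -> 'l'
Reversed order: 'l' -> 'u' -> 'e' -> 'f'
Result: luef


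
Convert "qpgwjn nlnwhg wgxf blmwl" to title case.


Input string: 'qpgwjn nlnwhg wgxf blmwl'
Operation: capitalize first letter of each word
Word transformations: 'qpgwjn'->'Qpgwjn', 'nlnwhg'->'Nlnwhg', 'wgxf'->'Wgxf', 'blmwl'->'Blmwl'
Result: Qpgwjn Nlnwhg Wgxf Blmwl


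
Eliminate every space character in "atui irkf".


Input string: 'atui irkf'
Operation: remove all spaces
Words: 'atui', 'irkf'
Join without spaces: atuiirkf


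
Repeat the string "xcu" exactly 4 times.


Input string: 'xcu'
Operation: repeat 4 times
Concatenation: 'xcu' + 'xcu' + 'xcu' + 'xcu'
Result: xcuxcuxcuxcu


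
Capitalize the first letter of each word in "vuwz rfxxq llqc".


Input string: 'vuwz rfxxq llqc'
Operation: capitalize first letter of each word
Word transformations: 'vuwz'->'Vuwz', 'rfxxq'->'Rfxxq', 'llqc'->'Llqc'
Result: Vuwz Rfxxq Llqc


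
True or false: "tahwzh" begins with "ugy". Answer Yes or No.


Input string: 'tahwzh'
Prefix to check: 'ugy'
First 3 characters of input: 'tah'
Match: False
Result: No


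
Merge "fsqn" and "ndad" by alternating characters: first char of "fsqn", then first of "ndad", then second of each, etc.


String 1: 'fsqn'
String 2: 'ndad'
Operation: alternate characters
Pairs: 'f'+'n', 's'+'d', 'q'+'a', 'n'+'d'
Result: fnsdqand


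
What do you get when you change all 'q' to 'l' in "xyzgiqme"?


Input string: 'xyzgiqme'
Operation: replace 'q' with 'l'
Positions of 'q': 5
After replacement: xyzgilme


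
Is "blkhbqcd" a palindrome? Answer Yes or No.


Input string: 'blkhbqcd'
Reversed: 'dcqbhklb'
Compare pairs: s[0]='b' vs s[7]='d' (mismatch), s[1]='l' vs s[6]='c' (mismatch), s[2]='k' vs s[5]='q' (mismatch), s[3]='h' vs s[4]='b' (mismatch)
Palindrome: No


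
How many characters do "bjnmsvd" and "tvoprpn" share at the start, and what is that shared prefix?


String 1: 'bjnmsvd'
String 2: 'tvoprpn'
Compare position by position:
pos 0: 'b' vs 't' differ -> stop
Longest common prefix: "" (length 0)


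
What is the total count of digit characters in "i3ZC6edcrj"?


Input string: 'i3ZC6edcrj'
Operation: count digit characters (0-9)
Scan: 'i', '3'(digit), 'Z', 'C', '6'(digit), 'e', 'd', 'c', 'r', 'j'
Digits found: 2
Result: 2


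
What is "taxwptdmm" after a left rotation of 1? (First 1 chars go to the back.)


Input: 'taxwptdmm', shift = 1
Operation: split at index 1 and swap parts
Front part s[0:1] = 't'
Back part s[1:] = 'axwptdmm'
Rotated = back + front = 'axwptdmm' + 't'
Result: axwptdmmt


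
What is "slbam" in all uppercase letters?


Input string: 'slbam'
Operation: convert each letter to uppercase
Mapping: 's'->'S', 'l'->'L', 'b'->'B', 'a'->'A', 'm'->'M'
Result: SLBAM


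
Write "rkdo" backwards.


Input string: 'rkdo'
Operation: reverse character order
Original order: 'r' -> 'k' -> 'd' -> 'o'
Reversed order: 'o' -> 'd' -> 'k' -> 'r'
Result: odkr


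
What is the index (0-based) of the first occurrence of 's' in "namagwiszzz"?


Input string: 'namagwiszzz'
Target: 's'
Scanning left to right: s[0]='n', s[1]='a', s[2]='m', s[3]='a', s[4]='g', s[5]='w', s[6]='i', s[7]='s'
First match at index: 7


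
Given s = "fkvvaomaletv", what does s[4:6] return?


Input string: 'fkvvaomaletv'
Operation: slice [4:6]
Extract characters: s[4]='a', s[5]='o'
Result: ao


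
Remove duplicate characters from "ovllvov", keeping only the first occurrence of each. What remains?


Input: 'ovllvov'
Operation: keep first occurrence of each character
Scan: s[0]='o' new -> keep; s[1]='v' new -> keep; s[2]='l' new -> keep; s[3]='l' seen -> skip; s[4]='v' seen -> skip; s[5]='o' seen -> skip; s[6]='v' seen -> skip
Result: ovl


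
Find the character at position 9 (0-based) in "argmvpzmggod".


Input string: 'argmvpzmggod'
Operation: get character at index 9
Index mapping: s[0]='a', s[1]='r', s[2]='g', s[3]='m', s[4]='v', s[5]='p', s[6]='z', s[7]='m', s[8]='g', s[9]='g'
Result: 'g'


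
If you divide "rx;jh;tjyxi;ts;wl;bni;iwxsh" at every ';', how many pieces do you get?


Input string: 'rx;jh;tjyxi;ts;wl;bni;iwxsh'
Delimiter: ';'
Split result: 'rx', 'jh', 'tjyxi', 'ts', 'wl', 'bni', 'iwxsh'
Number of parts: 7


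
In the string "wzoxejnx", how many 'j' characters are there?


Input string: 'wzoxejnx'
Target character: 'j'
Scan each position: s[5]='j'
Matches found at indices: 5
Total: 1


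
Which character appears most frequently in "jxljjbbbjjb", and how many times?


Input: 'jxljjbbbjjb'
Operation: tally each character
Counts: 'b':4, 'j':5, 'l':1, 'x':1
Maximum: 'j' appears 5 times


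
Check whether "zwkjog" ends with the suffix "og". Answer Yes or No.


Input string: 'zwkjog'
Suffix to check: 'og'
Last 2 characters of input: 'og'
Match: True
Result: Yes


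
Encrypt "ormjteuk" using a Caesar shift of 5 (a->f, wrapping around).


Input: 'ormjteuk', shift = 5
Operation: for each letter, (position + 5) mod 26
Mapping: 'o'(14+5=19)->'t', 'r'(17+5=22)->'w', 'm'(12+5=17)->'r', 'j'(9+5=14)->'o', 't'(19+5=24)->'y', 'e'(4+5=9)->'j', 'u'(20+5=25)->'z', 'k'(10+5=15)->'p'
Result: twroyjzp


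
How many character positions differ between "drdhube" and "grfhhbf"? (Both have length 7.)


String 1: 'drdhube'
String 2: 'grfhhbf'
Compare each position: pos 0: 'd'!='g', pos 1: 'r'=='r', pos 2: 'd'!='f', pos 3: 'h'=='h', pos 4: 'u'!='h', pos 5: 'b'=='b', pos 6: 'e'!='f'
Differing positions: 4
Hamming distance: 4


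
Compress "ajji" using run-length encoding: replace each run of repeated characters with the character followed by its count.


Input: 'ajji'
Operation: identify consecutive runs
Runs: 'a' -> a1, 'jj' -> j2, 'i' -> i1
Encoded: a1j2i1


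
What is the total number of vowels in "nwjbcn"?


Input string: 'nwjbcn'
Operation: count vowels (a, e, i, o, u)
Scan: s[0]='n', s[1]='w', s[2]='j', s[3]='b', s[4]='c', s[5]='n'
Vowels found: 0
Result: 0


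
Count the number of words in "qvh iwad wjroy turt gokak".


Input string: 'qvh iwad wjroy turt gokak'
Operation: split by spaces
Words found: 'qvh', 'iwad', 'wjroy', 'turt', 'gokak'
Word count: 5


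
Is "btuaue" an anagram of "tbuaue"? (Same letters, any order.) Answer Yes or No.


String 1: 'tbuaue' -> sorted: 'abetuu'
String 2: 'btuaue' -> sorted: 'abetuu'
Compare sorted forms: 'abetuu' == 'abetuu'
Anagram: Yes


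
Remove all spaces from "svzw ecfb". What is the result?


Input string: 'svzw ecfb'
Operation: remove all spaces
Words: 'svzw', 'ecfb'
Join without spaces: svzwecfb


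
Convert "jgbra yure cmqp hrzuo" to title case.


Input string: 'jgbra yure cmqp hrzuo'
Operation: capitalize first letter of each word
Word transformations: 'jgbra'->'Jgbra', 'yure'->'Yure', 'cmqp'->'Cmqp', 'hrzuo'->'Hrzuo'
Result: Jgbra Yure Cmqp Hrzuo


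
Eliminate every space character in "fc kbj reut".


Input string: 'fc kbj reut'
Operation: remove all spaces
Words: 'fc', 'kbj', 'reut'
Join without spaces: fckbjreut


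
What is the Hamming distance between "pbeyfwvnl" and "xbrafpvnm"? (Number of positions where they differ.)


String 1: 'pbeyfwvnl'
String 2: 'xbrafpvnm'
Compare each position: pos 0: 'p'!='x', pos 1: 'b'=='b', pos 2: 'e'!='r', pos 3: 'y'!='a', pos 4: 'f'=='f', pos 5: 'w'!='p', pos 6: 'v'=='v', pos 7: 'n'=='n', pos 8: 'l'!='m'
Differing positions: 5
Hamming distance: 5


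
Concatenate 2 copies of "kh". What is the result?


Input string: 'kh'
Operation: repeat 2 times
Concatenation: 'kh' + 'kh'
Result: khkh


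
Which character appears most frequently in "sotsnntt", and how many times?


Input: 'sotsnntt'
Operation: tally each character
Counts: 'n':2, 'o':1, 's':2, 't':3
Maximum: 't' appears 3 times


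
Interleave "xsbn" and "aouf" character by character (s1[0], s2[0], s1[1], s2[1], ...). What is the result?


String 1: 'xsbn'
String 2: 'aouf'
Operation: alternate characters
Pairs: 'x'+'a', 's'+'o', 'b'+'u', 'n'+'f'
Result: xasobunf


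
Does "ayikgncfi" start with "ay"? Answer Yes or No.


Input string: 'ayikgncfi'
Prefix to check: 'ay'
First 2 characters of input: 'ay'
Match: True
Result: Yes


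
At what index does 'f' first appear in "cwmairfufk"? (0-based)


Input string: 'cwmairfufk'
Target: 'f'
Scanning left to right: s[0]='c', s[1]='w', s[2]='m', s[3]='a', s[4]='i', s[5]='r', s[6]='f'
First match at index: 6


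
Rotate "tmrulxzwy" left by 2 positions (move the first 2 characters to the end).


Input: 'tmrulxzwy', shift = 2
Operation: split at index 2 and swap parts
Front part s[0:2] = 'tm'
Back part s[2:] = 'rulxzwy'
Rotated = back + front = 'rulxzwy' + 'tm'
Result: rulxzwytm


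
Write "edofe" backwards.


Input string: 'edofe'
Operation: reverse character order
Original order: 'e' -> 'd' -> 'o' -> 'f' -> 'e'
Reversed order: 'e' -> 'f' -> 'o' -> 'd' -> 'e'
Result: efode


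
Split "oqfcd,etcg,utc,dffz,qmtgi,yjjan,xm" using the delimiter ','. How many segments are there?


Input string: 'oqfcd,etcg,utc,dffz,qmtgi,yjjan,xm'
Delimiter: ','
Split result: 'oqfcd', 'etcg', 'utc', 'dffz', 'qmtgi', 'yjjan', 'xm'
Number of parts: 7


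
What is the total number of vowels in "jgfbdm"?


Input string: 'jgfbdm'
Operation: count vowels (a, e, i, o, u)
Scan: s[0]='j', s[1]='g', s[2]='f', s[3]='b', s[4]='d', s[5]='m'
Vowels found: 0
Result: 0


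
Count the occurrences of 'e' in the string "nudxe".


Input string: 'nudxe'
Target character: 'e'
Scan each position: s[4]='e'
Matches found at indices: 4
Total: 1


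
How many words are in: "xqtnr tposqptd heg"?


Input string: 'xqtnr tposqptd heg'
Operation: split by spaces
Words found: 'xqtnr', 'tposqptd', 'heg'
Word count: 3


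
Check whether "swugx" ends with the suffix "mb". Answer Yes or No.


Input string: 'swugx'
Suffix to check: 'mb'
Last 2 characters of input: 'gx'
Match: False
Result: No


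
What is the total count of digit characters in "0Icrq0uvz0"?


Input string: '0Icrq0uvz0'
Operation: count digit characters (0-9)
Scan: '0'(digit), 'I', 'c', 'r', 'q', '0'(digit), 'u', 'v', 'z', '0'(digit)
Digits found: 3
Result: 3


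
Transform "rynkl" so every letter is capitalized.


Input string: 'rynkl'
Operation: convert each letter to uppercase
Mapping: 'r'->'R', 'y'->'Y', 'n'->'N', 'k'->'K', 'l'->'L'
Result: RYNKL


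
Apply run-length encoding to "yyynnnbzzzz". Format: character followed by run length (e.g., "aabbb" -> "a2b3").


Input: 'yyynnnbzzzz'
Operation: identify consecutive runs
Runs: 'yyy' -> y3, 'nnn' -> n3, 'b' -> b1, 'zzzz' -> z4
Encoded: y3n3b1z4


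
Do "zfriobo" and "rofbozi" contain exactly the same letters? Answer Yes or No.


String 1: 'zfriobo' -> sorted: 'bfioorz'
String 2: 'rofbozi' -> sorted: 'bfioorz'
Compare sorted forms: 'bfioorz' == 'bfioorz'
Anagram: Yes


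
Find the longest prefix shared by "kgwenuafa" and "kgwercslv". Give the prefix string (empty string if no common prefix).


String 1: 'kgwenuafa'
String 2: 'kgwercslv'
Compare position by position:
pos 0: 'k' vs 'k' match
pos 1: 'g' vs 'g' match
pos 2: 'w' vs 'w' match
pos 3: 'e' vs 'e' match
pos 4: 'n' vs 'r' differ -> stop
Longest common prefix: "kgwe" (length 4)


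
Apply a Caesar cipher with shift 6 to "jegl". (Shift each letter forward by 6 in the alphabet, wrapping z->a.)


Input: 'jegl', shift = 6
Operation: for each letter, (position + 6) mod 26
Mapping: 'j'(9+6=15)->'p', 'e'(4+6=10)->'k', 'g'(6+6=12)->'m', 'l'(11+6=17)->'r'
Result: pkmr


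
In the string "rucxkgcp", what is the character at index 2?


Input string: 'rucxkgcp'
Operation: get character at index 2
Index mapping: s[0]='r', s[1]='u', s[2]='c'
Result: 'c'


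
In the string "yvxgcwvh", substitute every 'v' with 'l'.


Input string: 'yvxgcwvh'
Operation: replace 'v' with 'l'
Positions of 'v': 1, 6
After replacement: ylxgcwlh


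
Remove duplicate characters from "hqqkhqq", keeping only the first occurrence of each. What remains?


Input: 'hqqkhqq'
Operation: keep first occurrence of each character
Scan: s[0]='h' new -> keep; s[1]='q' new -> keep; s[2]='q' seen -> skip; s[3]='k' new -> keep; s[4]='h' seen -> skip; s[5]='q' seen -> skip; s[6]='q' seen -> skip
Result: hqk


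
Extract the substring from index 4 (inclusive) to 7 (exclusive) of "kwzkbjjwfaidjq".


Input string: 'kwzkbjjwfaidjq'
Operation: slice [4:7]
Extract characters: s[4]='b', s[5]='j', s[6]='j'
Result: bjj


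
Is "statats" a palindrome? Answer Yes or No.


Input string: 'statats'
Reversed: 'statats'
Compare pairs: s[0]='s' vs s[6]='s' (match), s[1]='t' vs s[5]='t' (match), s[2]='a' vs s[4]='a' (match)
Palindrome: Yes


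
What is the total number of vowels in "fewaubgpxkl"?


Input string: 'fewaubgpxkl'
Operation: count vowels (a, e, i, o, u)
Scan: s[0]='f', s[1]='e' (vowel), s[2]='w', s[3]='a' (vowel), s[4]='u' (vowel), s[5]='b', s[6]='g', s[7]='p', s[8]='x', s[9]='k', s[10]='l'
Vowels found: 3
Result: 3


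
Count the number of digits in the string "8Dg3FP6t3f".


Input string: '8Dg3FP6t3f'
Operation: count digit characters (0-9)
Scan: '8'(digit), 'D', 'g', '3'(digit), 'F', 'P', '6'(digit), 't', '3'(digit), 'f'
Digits found: 4
Result: 4


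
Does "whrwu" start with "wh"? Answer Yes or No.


Input string: 'whrwu'
Prefix to check: 'wh'
First 2 characters of input: 'wh'
Match: True
Result: Yes


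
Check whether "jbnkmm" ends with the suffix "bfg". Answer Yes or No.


Input string: 'jbnkmm'
Suffix to check: 'bfg'
Last 3 characters of input: 'kmm'
Match: False
Result: No


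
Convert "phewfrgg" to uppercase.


Input string: 'phewfrgg'
Operation: convert each letter to uppercase
Mapping: 'p'->'P', 'h'->'H', 'e'->'E', 'w'->'W', 'f'->'F', 'r'->'R', 'g'->'G', 'g'->'G'
Result: PHEWFRGG


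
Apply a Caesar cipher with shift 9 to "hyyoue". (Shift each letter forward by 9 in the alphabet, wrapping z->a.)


Input: 'hyyoue', shift = 9
Operation: for each letter, (position + 9) mod 26
Mapping: 'h'(7+9=16)->'q', 'y'(24+9=33, 33 mod 26=7)->'h', 'y'(24+9=33, 33 mod 26=7)->'h', 'o'(14+9=23)->'x', 'u'(20+9=29, 29 mod 26=3)->'d', 'e'(4+9=13)->'n'
Result: qhhxdn


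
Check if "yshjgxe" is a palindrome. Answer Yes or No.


Input string: 'yshjgxe'
Reversed: 'exgjhsy'
Compare pairs: s[0]='y' vs s[6]='e' (mismatch), s[1]='s' vs s[5]='x' (mismatch), s[2]='h' vs s[4]='g' (mismatch)
Palindrome: No


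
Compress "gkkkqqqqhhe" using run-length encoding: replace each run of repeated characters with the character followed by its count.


Input: 'gkkkqqqqhhe'
Operation: identify consecutive runs
Runs: 'g' -> g1, 'kkk' -> k3, 'qqqq' -> q4, 'hh' -> h2, 'e' -> e1
Encoded: g1k3q4h2e1


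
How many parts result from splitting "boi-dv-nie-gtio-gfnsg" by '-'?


Input string: 'boi-dv-nie-gtio-gfnsg'
Delimiter: '-'
Split result: 'boi', 'dv', 'nie', 'gtio', 'gfnsg'
Number of parts: 5


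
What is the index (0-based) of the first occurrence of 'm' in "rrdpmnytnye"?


Input string: 'rrdpmnytnye'
Target: 'm'
Scanning left to right: s[0]='r', s[1]='r', s[2]='d', s[3]='p', s[4]='m'
First match at index: 4


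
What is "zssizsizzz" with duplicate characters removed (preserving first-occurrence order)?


Input: 'zssizsizzz'
Operation: keep first occurrence of each character
Scan: s[0]='z' new -> keep; s[1]='s' new -> keep; s[2]='s' seen -> skip; s[3]='i' new -> keep; s[4]='z' seen -> skip; s[5]='s' seen -> skip; s[6]='i' seen -> skip; s[7]='z' seen -> skip; s[8]='z' seen -> skip; s[9]='z' seen -> skip
Result: zsi


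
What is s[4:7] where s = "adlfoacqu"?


Input string: 'adlfoacqu'
Operation: slice [4:7]
Extract characters: s[4]='o', s[5]='a', s[6]='c'
Result: oac


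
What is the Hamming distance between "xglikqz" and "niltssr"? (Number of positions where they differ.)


String 1: 'xglikqz'
String 2: 'niltssr'
Compare each position: pos 0: 'x'!='n', pos 1: 'g'!='i', pos 2: 'l'=='l', pos 3: 'i'!='t', pos 4: 'k'!='s', pos 5: 'q'!='s', pos 6: 'z'!='r'
Differing positions: 6
Hamming distance: 6


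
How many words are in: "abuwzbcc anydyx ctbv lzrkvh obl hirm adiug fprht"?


Input string: 'abuwzbcc anydyx ctbv lzrkvh obl hirm adiug fprht'
Operation: split by spaces
Words found: 'abuwzbcc', 'anydyx', 'ctbv', 'lzrkvh', 'obl', 'hirm', 'adiug', 'fprht'
Word count: 8


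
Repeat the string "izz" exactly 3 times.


Input string: 'izz'
Operation: repeat 3 times
Concatenation: 'izz' + 'izz' + 'izz'
Result: izzizzizz


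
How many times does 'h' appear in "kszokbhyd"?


Input string: 'kszokbhyd'
Target character: 'h'
Scan each position: s[6]='h'
Matches found at indices: 6
Total: 1


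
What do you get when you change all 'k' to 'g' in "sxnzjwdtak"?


Input string: 'sxnzjwdtak'
Operation: replace 'k' with 'g'
Positions of 'k': 9
After replacement: sxnzjwdtag
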